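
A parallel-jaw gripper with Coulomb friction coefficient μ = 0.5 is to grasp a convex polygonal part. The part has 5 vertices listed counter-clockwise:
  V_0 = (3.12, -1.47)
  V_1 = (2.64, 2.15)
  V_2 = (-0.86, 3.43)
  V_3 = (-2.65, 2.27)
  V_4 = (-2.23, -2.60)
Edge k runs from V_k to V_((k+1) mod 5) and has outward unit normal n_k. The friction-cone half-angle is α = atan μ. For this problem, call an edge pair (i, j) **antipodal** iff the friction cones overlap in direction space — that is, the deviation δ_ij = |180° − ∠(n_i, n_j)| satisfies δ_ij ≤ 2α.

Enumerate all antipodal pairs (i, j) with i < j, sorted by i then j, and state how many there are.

α = atan 0.5 = 26.57°;  2α = 53.13°
n_0 = (+0.9913, +0.1314)
n_1 = (+0.3435, +0.9392)
n_2 = (-0.5438, +0.8392)
n_3 = (-0.9963, -0.0859)
n_4 = (+0.2067, -0.9784)
  (0,1): δ = 117.64°  ·
  (0,2): δ = 64.61°  ·
  (0,3): δ = 2.62°  ✓
  (0,4): δ = 94.37°  ·
  (1,2): δ = 126.97°  ·
  (1,3): δ = 64.98°  ·
  (1,4): δ = 32.01°  ✓
  (2,3): δ = 118.02°  ·
  (2,4): δ = 21.02°  ✓
  (3,4): δ = 83.00°  ·
antipodal pairs: 3

count = 3; pairs: (0,3), (1,4), (2,4)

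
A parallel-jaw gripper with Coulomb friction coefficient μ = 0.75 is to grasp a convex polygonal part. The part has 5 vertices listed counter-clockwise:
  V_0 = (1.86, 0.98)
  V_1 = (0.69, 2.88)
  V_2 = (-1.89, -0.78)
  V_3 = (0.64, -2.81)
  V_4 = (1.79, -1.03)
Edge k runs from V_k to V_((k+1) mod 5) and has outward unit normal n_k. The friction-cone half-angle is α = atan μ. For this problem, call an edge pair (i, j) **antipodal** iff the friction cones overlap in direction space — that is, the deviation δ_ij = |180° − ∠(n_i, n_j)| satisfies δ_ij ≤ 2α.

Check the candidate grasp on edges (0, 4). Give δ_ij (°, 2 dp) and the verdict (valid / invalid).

α = atan 0.75 = 36.87°;  2α = 73.74°
edge 0: e_0 = (-1.17, +1.90);  n_0 = (+0.8515, +0.5243)
edge 4: e_4 = (+0.07, +2.01);  n_4 = (+0.9994, -0.0348)
∠(n_0, n_4) = 33.62°
δ = |180° − 33.62°| = 146.38°
146.38° > 2α = 73.74°  →  invalid

δ = 146.38°, invalid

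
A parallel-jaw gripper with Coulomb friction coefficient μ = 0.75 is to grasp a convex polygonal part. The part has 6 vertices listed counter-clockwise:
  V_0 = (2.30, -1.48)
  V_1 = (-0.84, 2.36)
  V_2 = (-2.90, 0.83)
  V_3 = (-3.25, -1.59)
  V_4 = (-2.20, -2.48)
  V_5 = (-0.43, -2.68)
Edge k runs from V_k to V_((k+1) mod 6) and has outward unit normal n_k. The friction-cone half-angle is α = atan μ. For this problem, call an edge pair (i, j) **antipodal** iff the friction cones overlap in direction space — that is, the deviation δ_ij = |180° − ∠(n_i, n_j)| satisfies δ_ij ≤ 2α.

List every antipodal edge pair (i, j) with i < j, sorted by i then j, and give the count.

count = 6; pairs: (0,2), (0,3), (0,4), (1,4), (1,5), (2,5)

α = atan 0.75 = 36.87°;  2α = 73.74°
n_0 = (+0.7741, +0.6330)
n_1 = (-0.5963, +0.8028)
n_2 = (-0.9897, +0.1431)
n_3 = (-0.6466, -0.7628)
n_4 = (-0.1123, -0.9937)
n_5 = (+0.4024, -0.9155)
  (0,1): δ = 92.67°  ·
  (0,2): δ = 47.50°  ✓
  (0,3): δ = 10.44°  ✓
  (0,4): δ = 44.28°  ✓
  (0,5): δ = 74.46°  ·
  (1,2): δ = 134.83°  ·
  (1,3): δ = 76.89°  ·
  (1,4): δ = 43.05°  ✓
  (1,5): δ = 12.87°  ✓
  (2,3): δ = 122.06°  ·
  (2,4): δ = 88.22°  ·
  (2,5): δ = 58.04°  ✓
  (3,4): δ = 146.16°  ·
  (3,5): δ = 115.99°  ·
  (4,5): δ = 149.82°  ·
antipodal pairs: 6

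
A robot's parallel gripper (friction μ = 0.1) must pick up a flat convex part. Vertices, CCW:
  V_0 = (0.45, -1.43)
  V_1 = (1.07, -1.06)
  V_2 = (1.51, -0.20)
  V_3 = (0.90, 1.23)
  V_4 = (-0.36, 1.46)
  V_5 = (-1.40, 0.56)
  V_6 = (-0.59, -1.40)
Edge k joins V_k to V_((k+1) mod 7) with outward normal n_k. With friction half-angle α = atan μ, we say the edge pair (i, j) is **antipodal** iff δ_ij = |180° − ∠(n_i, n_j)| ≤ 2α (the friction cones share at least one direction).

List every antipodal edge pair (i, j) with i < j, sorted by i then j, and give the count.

α = atan 0.1 = 5.71°;  2α = 11.42°
n_0 = (+0.5125, -0.8587)
n_1 = (+0.8902, -0.4555)
n_2 = (+0.9198, +0.3924)
n_3 = (+0.1796, +0.9837)
n_4 = (-0.6544, +0.7562)
n_5 = (-0.9242, -0.3819)
n_6 = (-0.0288, -0.9996)
  (0,1): δ = 147.92°  ·
  (0,2): δ = 97.73°  ·
  (0,3): δ = 41.17°  ·
  (0,4): δ = 10.04°  ✓
  (0,5): δ = 81.63°  ·
  (0,6): δ = 147.52°  ·
  (1,2): δ = 129.80°  ·
  (1,3): δ = 73.25°  ·
  (1,4): δ = 22.03°  ·
  (1,5): δ = 49.55°  ·
  (1,6): δ = 115.44°  ·
  (2,3): δ = 123.45°  ·
  (2,4): δ = 72.23°  ·
  (2,5): δ = 0.65°  ✓
  (2,6): δ = 65.25°  ·
  (3,4): δ = 128.78°  ·
  (3,5): δ = 57.20°  ·
  (3,6): δ = 8.69°  ✓
  (4,5): δ = 108.42°  ·
  (4,6): δ = 42.52°  ·
  (5,6): δ = 114.11°  ·
antipodal pairs: 3

count = 3; pairs: (0,4), (2,5), (3,6)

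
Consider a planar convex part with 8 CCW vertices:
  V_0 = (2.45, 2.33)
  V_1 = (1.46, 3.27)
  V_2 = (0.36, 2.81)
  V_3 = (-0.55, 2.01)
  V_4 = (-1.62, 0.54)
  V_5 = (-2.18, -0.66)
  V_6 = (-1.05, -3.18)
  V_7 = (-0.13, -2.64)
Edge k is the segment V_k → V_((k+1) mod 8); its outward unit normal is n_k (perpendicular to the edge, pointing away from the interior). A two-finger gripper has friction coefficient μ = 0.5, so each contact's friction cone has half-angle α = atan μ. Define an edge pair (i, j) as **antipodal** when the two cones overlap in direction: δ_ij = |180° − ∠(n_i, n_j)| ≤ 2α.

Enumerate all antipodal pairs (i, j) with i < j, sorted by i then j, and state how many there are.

count = 10; pairs: (0,5), (1,6), (1,7), (2,6), (2,7), (3,6), (3,7), (4,6), (4,7), (5,7)

α = atan 0.5 = 26.57°;  2α = 53.13°
n_0 = (+0.6886, +0.7252)
n_1 = (-0.3858, +0.9226)
n_2 = (-0.6603, +0.7510)
n_3 = (-0.8085, +0.5885)
n_4 = (-0.9062, +0.4229)
n_5 = (-0.9125, -0.4092)
n_6 = (+0.5062, -0.8624)
n_7 = (+0.8875, -0.4607)
  (0,1): δ = 113.79°  ·
  (0,2): δ = 95.16°  ·
  (0,3): δ = 82.53°  ·
  (0,4): δ = 71.50°  ·
  (0,5): δ = 22.33°  ✓
  (0,6): δ = 73.93°  ·
  (0,7): δ = 106.08°  ·
  (1,2): δ = 161.37°  ·
  (1,3): δ = 148.74°  ·
  (1,4): δ = 137.71°  ·
  (1,5): δ = 88.54°  ·
  (1,6): δ = 7.72°  ✓
  (1,7): δ = 39.87°  ✓
  (2,3): δ = 167.37°  ·
  (2,4): δ = 156.34°  ·
  (2,5): δ = 107.17°  ·
  (2,6): δ = 10.91°  ✓
  (2,7): δ = 21.25°  ✓
  (3,4): δ = 168.97°  ·
  (3,5): δ = 119.80°  ·
  (3,6): δ = 23.54°  ✓
  (3,7): δ = 8.62°  ✓
  (4,5): δ = 130.83°  ·
  (4,6): δ = 34.57°  ✓
  (4,7): δ = 2.42°  ✓
  (5,6): δ = 83.74°  ·
  (5,7): δ = 51.59°  ✓
  (6,7): δ = 147.85°  ·
antipodal pairs: 10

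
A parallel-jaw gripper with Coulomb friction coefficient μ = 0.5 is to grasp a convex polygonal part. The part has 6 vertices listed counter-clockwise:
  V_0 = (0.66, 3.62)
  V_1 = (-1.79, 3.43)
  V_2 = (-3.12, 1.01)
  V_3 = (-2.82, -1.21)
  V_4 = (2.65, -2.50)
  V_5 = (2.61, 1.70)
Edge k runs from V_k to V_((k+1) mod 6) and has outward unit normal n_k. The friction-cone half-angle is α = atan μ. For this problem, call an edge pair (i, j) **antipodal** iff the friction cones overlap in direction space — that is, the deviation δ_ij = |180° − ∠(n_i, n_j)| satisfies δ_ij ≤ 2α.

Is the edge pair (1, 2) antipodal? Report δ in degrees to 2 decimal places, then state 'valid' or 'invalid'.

α = atan 0.5 = 26.57°;  2α = 53.13°
edge 1: e_1 = (-1.33, -2.42);  n_1 = (-0.8764, +0.4816)
edge 2: e_2 = (+0.30, -2.22);  n_2 = (-0.9910, -0.1339)
∠(n_1, n_2) = 36.49°
δ = |180° − 36.49°| = 143.51°
143.51° > 2α = 53.13°  →  invalid

δ = 143.51°, invalid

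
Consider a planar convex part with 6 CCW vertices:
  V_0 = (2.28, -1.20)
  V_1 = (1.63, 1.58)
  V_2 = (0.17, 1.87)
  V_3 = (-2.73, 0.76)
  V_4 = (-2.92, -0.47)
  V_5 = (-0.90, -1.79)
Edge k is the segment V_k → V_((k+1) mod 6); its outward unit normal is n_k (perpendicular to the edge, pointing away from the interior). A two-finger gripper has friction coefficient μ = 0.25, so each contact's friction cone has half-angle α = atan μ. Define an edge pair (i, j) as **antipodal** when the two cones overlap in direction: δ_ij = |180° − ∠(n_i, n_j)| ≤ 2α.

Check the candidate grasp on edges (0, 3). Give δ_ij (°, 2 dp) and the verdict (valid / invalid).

α = atan 0.25 = 14.04°;  2α = 28.07°
edge 0: e_0 = (-0.65, +2.78);  n_0 = (+0.9737, +0.2277)
edge 3: e_3 = (-0.19, -1.23);  n_3 = (-0.9883, +0.1527)
∠(n_0, n_3) = 158.06°
δ = |180° − 158.06°| = 21.94°
21.94° ≤ 2α = 28.07°  →  valid

δ = 21.94°, valid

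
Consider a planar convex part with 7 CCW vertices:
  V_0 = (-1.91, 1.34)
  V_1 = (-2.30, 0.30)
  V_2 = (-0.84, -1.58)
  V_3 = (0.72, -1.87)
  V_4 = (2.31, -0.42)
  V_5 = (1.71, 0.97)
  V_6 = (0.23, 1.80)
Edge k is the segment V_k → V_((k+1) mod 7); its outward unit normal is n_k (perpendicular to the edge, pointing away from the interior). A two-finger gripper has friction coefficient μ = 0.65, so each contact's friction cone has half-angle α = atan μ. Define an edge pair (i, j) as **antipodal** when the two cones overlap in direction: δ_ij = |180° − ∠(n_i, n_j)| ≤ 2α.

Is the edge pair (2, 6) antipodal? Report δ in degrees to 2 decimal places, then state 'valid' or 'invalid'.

δ = 22.66°, valid

α = atan 0.65 = 33.02°;  2α = 66.05°
edge 2: e_2 = (+1.56, -0.29);  n_2 = (-0.1828, -0.9832)
edge 6: e_6 = (-2.14, -0.46);  n_6 = (-0.2102, +0.9777)
∠(n_2, n_6) = 157.34°
δ = |180° − 157.34°| = 22.66°
22.66° ≤ 2α = 66.05°  →  valid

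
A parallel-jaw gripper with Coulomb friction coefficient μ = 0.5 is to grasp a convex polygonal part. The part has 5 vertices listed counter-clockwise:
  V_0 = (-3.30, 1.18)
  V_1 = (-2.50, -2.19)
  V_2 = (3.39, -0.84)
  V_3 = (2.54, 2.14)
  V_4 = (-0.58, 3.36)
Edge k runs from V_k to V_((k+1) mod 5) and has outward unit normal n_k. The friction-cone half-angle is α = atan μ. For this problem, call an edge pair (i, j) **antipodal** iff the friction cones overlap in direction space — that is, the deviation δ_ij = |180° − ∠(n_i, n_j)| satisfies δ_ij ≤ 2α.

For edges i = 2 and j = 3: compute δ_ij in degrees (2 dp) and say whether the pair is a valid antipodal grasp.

δ = 127.28°, invalid

α = atan 0.5 = 26.57°;  2α = 53.13°
edge 2: e_2 = (-0.85, +2.98);  n_2 = (+0.9616, +0.2743)
edge 3: e_3 = (-3.12, +1.22);  n_3 = (+0.3642, +0.9313)
∠(n_2, n_3) = 52.72°
δ = |180° − 52.72°| = 127.28°
127.28° > 2α = 53.13°  →  invalid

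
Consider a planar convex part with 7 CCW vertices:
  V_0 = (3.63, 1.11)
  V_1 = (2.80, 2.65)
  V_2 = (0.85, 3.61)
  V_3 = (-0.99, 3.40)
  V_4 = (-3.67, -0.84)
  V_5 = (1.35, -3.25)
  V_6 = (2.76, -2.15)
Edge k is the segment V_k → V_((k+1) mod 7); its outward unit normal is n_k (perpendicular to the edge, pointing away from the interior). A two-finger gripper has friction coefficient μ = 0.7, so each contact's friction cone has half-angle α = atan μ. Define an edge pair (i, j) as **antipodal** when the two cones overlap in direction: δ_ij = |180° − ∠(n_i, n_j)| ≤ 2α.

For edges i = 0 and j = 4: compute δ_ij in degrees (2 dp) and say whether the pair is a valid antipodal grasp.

δ = 36.03°, valid

α = atan 0.7 = 34.99°;  2α = 69.98°
edge 0: e_0 = (-0.83, +1.54);  n_0 = (+0.8803, +0.4744)
edge 4: e_4 = (+5.02, -2.41);  n_4 = (-0.4328, -0.9015)
∠(n_0, n_4) = 143.97°
δ = |180° − 143.97°| = 36.03°
36.03° ≤ 2α = 69.98°  →  valid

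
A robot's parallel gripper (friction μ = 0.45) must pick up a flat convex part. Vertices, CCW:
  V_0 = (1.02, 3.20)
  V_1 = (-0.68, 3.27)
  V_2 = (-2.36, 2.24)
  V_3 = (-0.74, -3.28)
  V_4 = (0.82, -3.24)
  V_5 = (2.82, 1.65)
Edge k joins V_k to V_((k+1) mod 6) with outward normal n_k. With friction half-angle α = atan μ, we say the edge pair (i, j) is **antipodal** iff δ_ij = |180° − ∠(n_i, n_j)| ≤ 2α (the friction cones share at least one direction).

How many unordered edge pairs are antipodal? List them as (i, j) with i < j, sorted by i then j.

α = atan 0.45 = 24.23°;  2α = 48.46°
n_0 = (+0.0411, +0.9992)
n_1 = (-0.5227, +0.8525)
n_2 = (-0.9595, -0.2816)
n_3 = (+0.0256, -0.9997)
n_4 = (+0.9256, -0.3786)
n_5 = (+0.6525, +0.7578)
  (0,1): δ = 146.13°  ·
  (0,2): δ = 71.29°  ·
  (0,3): δ = 3.83°  ✓
  (0,4): δ = 70.11°  ·
  (0,5): δ = 141.63°  ·
  (1,2): δ = 105.16°  ·
  (1,3): δ = 30.04°  ✓
  (1,4): δ = 36.24°  ✓
  (1,5): δ = 107.76°  ·
  (2,3): δ = 104.89°  ·
  (2,4): δ = 38.60°  ✓
  (2,5): δ = 32.91°  ✓
  (3,4): δ = 113.71°  ·
  (3,5): δ = 42.20°  ✓
  (4,5): δ = 108.49°  ·
antipodal pairs: 6

count = 6; pairs: (0,3), (1,3), (1,4), (2,4), (2,5), (3,5)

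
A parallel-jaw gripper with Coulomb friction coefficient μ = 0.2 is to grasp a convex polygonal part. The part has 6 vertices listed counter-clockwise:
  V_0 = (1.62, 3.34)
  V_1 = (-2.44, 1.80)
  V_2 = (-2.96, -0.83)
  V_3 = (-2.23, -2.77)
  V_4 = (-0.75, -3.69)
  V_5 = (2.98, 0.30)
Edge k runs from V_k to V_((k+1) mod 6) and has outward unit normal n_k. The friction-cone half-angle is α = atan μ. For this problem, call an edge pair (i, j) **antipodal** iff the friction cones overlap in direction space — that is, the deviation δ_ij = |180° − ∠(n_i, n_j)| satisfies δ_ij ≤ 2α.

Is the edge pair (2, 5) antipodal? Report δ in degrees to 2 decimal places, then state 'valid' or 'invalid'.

δ = 3.48°, valid

α = atan 0.2 = 11.31°;  2α = 22.62°
edge 2: e_2 = (+0.73, -1.94);  n_2 = (-0.9359, -0.3522)
edge 5: e_5 = (-1.36, +3.04);  n_5 = (+0.9128, +0.4084)
∠(n_2, n_5) = 176.52°
δ = |180° − 176.52°| = 3.48°
3.48° ≤ 2α = 22.62°  →  valid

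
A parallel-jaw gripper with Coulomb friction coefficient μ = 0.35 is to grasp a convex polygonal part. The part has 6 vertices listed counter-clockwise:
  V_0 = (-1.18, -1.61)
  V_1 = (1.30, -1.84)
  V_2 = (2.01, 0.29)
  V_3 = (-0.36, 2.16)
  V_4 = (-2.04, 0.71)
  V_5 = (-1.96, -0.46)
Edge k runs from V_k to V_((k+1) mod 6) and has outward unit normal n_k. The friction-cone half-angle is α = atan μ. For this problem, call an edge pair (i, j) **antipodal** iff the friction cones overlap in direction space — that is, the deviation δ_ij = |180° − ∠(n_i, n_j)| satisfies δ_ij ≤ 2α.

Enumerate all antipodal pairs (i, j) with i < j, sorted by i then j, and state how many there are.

count = 4; pairs: (0,2), (1,3), (1,4), (2,5)

α = atan 0.35 = 19.29°;  2α = 38.58°
n_0 = (-0.0923, -0.9957)
n_1 = (+0.9487, -0.3162)
n_2 = (+0.6194, +0.7851)
n_3 = (-0.6534, +0.7570)
n_4 = (-0.9977, -0.0682)
n_5 = (-0.8276, -0.5613)
  (0,1): δ = 103.14°  ·
  (0,2): δ = 32.98°  ✓
  (0,3): δ = 46.10°  ·
  (0,4): δ = 99.21°  ·
  (0,5): δ = 129.45°  ·
  (1,2): δ = 109.84°  ·
  (1,3): δ = 30.77°  ✓
  (1,4): δ = 22.35°  ✓
  (1,5): δ = 52.58°  ·
  (2,3): δ = 100.93°  ·
  (2,4): δ = 47.81°  ·
  (2,5): δ = 17.58°  ✓
  (3,4): δ = 126.89°  ·
  (3,5): δ = 96.65°  ·
  (4,5): δ = 149.76°  ·
antipodal pairs: 4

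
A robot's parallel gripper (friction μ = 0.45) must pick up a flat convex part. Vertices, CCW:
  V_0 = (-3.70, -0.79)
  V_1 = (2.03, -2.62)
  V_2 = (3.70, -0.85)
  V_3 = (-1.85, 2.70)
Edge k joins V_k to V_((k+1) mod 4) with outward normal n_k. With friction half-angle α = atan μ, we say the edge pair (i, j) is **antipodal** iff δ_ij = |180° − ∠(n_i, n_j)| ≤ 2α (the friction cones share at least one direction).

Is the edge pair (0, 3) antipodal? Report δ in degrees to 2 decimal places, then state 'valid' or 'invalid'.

α = atan 0.45 = 24.23°;  2α = 48.46°
edge 0: e_0 = (+5.73, -1.83);  n_0 = (-0.3042, -0.9526)
edge 3: e_3 = (-1.85, -3.49);  n_3 = (-0.8835, +0.4684)
∠(n_0, n_3) = 100.22°
δ = |180° − 100.22°| = 79.78°
79.78° > 2α = 48.46°  →  invalid

δ = 79.78°, invalid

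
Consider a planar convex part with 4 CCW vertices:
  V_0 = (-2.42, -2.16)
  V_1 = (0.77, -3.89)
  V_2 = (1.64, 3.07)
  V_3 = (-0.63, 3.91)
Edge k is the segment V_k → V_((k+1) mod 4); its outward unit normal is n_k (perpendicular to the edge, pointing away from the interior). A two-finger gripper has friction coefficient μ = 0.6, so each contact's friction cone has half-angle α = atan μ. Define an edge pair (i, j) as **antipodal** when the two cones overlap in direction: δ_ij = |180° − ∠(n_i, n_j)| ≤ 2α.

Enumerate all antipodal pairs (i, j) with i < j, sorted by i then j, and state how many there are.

count = 2; pairs: (0,2), (1,3)

α = atan 0.6 = 30.96°;  2α = 61.93°
n_0 = (-0.4767, -0.8791)
n_1 = (+0.9923, -0.1240)
n_2 = (+0.3470, +0.9378)
n_3 = (-0.9592, +0.2829)
  (0,1): δ = 68.65°  ·
  (0,2): δ = 8.17°  ✓
  (0,3): δ = 102.04°  ·
  (1,2): δ = 103.18°  ·
  (1,3): δ = 9.31°  ✓
  (2,3): δ = 86.12°  ·
antipodal pairs: 2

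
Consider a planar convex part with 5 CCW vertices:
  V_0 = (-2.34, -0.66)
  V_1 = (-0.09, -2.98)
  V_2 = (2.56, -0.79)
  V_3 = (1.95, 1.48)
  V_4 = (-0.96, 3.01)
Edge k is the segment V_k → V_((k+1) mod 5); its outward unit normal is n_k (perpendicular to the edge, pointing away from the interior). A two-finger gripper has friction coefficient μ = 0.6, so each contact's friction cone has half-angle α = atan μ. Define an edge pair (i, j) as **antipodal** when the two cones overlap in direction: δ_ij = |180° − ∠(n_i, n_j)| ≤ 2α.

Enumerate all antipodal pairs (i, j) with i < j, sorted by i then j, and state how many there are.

α = atan 0.6 = 30.96°;  2α = 61.93°
n_0 = (-0.7179, -0.6962)
n_1 = (+0.6370, -0.7708)
n_2 = (+0.9657, +0.2595)
n_3 = (+0.4654, +0.8851)
n_4 = (-0.9360, +0.3520)
  (0,1): δ = 94.55°  ·
  (0,2): δ = 29.08°  ✓
  (0,3): δ = 18.14°  ✓
  (0,4): δ = 115.27°  ·
  (1,2): δ = 114.53°  ·
  (1,3): δ = 67.31°  ·
  (1,4): δ = 29.82°  ✓
  (2,3): δ = 132.78°  ·
  (2,4): δ = 35.65°  ✓
  (3,4): δ = 82.87°  ·
antipodal pairs: 4

count = 4; pairs: (0,2), (0,3), (1,4), (2,4)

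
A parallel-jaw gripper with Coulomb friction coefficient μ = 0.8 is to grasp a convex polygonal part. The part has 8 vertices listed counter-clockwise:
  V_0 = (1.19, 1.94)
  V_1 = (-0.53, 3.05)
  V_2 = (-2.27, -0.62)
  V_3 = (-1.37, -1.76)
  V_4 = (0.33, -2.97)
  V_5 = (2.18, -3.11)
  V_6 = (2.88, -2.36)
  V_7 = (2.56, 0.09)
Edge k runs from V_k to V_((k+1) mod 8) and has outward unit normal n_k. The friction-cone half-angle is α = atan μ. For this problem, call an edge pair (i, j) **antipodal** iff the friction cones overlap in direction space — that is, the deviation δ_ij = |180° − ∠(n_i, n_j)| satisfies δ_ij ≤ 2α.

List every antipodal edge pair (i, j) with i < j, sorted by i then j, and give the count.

count = 12; pairs: (0,2), (0,3), (0,4), (1,4), (1,5), (1,6), (1,7), (2,6), (2,7), (3,6), (3,7), (4,7)

α = atan 0.8 = 38.66°;  2α = 77.32°
n_0 = (+0.5422, +0.8402)
n_1 = (-0.9036, +0.4284)
n_2 = (-0.7849, -0.6196)
n_3 = (-0.5799, -0.8147)
n_4 = (-0.0755, -0.9971)
n_5 = (+0.7311, -0.6823)
n_6 = (+0.9916, +0.1295)
n_7 = (+0.8036, +0.5951)
  (0,1): δ = 82.53°  ·
  (0,2): δ = 18.87°  ✓
  (0,3): δ = 2.61°  ✓
  (0,4): δ = 28.51°  ✓
  (0,5): δ = 79.81°  ·
  (0,6): δ = 130.28°  ·
  (0,7): δ = 159.36°  ·
  (1,2): δ = 116.34°  ·
  (1,3): δ = 100.08°  ·
  (1,4): δ = 68.96°  ✓
  (1,5): δ = 17.66°  ✓
  (1,6): δ = 32.81°  ✓
  (1,7): δ = 61.89°  ✓
  (2,3): δ = 163.73°  ·
  (2,4): δ = 132.62°  ·
  (2,5): δ = 81.32°  ·
  (2,6): δ = 30.85°  ✓
  (2,7): δ = 1.77°  ✓
  (3,4): δ = 148.89°  ·
  (3,5): δ = 97.58°  ·
  (3,6): δ = 47.12°  ✓
  (3,7): δ = 18.04°  ✓
  (4,5): δ = 128.70°  ·
  (4,6): δ = 78.23°  ·
  (4,7): δ = 49.15°  ✓
  (5,6): δ = 129.53°  ·
  (5,7): δ = 100.45°  ·
  (6,7): δ = 150.92°  ·
antipodal pairs: 12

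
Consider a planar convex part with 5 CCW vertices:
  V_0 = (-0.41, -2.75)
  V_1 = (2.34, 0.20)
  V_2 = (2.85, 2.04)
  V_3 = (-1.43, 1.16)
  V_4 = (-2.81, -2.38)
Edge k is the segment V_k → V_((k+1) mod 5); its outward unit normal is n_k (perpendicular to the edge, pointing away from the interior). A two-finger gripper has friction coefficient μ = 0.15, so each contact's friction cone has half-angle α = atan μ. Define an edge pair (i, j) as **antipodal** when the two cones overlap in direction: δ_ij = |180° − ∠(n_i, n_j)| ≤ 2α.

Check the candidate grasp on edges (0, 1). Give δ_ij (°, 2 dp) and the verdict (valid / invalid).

α = atan 0.15 = 8.53°;  2α = 17.06°
edge 0: e_0 = (+2.75, +2.95);  n_0 = (+0.7315, -0.6819)
edge 1: e_1 = (+0.51, +1.84);  n_1 = (+0.9637, -0.2671)
∠(n_0, n_1) = 27.50°
δ = |180° − 27.50°| = 152.50°
152.50° > 2α = 17.06°  →  invalid

δ = 152.50°, invalid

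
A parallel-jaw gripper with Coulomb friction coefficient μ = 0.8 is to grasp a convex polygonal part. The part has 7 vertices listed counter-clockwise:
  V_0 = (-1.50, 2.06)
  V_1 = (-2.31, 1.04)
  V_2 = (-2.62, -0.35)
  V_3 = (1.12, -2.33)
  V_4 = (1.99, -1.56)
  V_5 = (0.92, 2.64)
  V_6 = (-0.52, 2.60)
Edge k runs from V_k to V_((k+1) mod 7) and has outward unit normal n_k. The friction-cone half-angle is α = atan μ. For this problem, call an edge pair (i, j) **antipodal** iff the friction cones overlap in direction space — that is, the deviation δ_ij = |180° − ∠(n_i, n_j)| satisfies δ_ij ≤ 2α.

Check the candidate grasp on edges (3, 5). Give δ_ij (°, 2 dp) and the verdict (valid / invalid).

α = atan 0.8 = 38.66°;  2α = 77.32°
edge 3: e_3 = (+0.87, +0.77);  n_3 = (+0.6628, -0.7488)
edge 5: e_5 = (-1.44, -0.04);  n_5 = (-0.0278, +0.9996)
∠(n_3, n_5) = 140.08°
δ = |180° − 140.08°| = 39.92°
39.92° ≤ 2α = 77.32°  →  valid

δ = 39.92°, valid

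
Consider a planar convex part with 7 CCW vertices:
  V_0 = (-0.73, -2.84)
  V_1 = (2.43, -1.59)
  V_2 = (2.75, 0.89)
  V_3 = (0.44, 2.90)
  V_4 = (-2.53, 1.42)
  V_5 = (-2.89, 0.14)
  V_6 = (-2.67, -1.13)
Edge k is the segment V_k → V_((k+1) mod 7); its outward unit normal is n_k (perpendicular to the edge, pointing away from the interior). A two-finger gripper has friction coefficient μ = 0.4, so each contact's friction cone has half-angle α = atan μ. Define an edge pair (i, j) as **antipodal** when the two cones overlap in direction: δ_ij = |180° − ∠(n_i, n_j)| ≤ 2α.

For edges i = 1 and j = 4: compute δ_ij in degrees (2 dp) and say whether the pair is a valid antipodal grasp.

δ = 8.36°, valid

α = atan 0.4 = 21.80°;  2α = 43.60°
edge 1: e_1 = (+0.32, +2.48);  n_1 = (+0.9918, -0.1280)
edge 4: e_4 = (-0.36, -1.28);  n_4 = (-0.9627, +0.2707)
∠(n_1, n_4) = 171.64°
δ = |180° − 171.64°| = 8.36°
8.36° ≤ 2α = 43.60°  →  valid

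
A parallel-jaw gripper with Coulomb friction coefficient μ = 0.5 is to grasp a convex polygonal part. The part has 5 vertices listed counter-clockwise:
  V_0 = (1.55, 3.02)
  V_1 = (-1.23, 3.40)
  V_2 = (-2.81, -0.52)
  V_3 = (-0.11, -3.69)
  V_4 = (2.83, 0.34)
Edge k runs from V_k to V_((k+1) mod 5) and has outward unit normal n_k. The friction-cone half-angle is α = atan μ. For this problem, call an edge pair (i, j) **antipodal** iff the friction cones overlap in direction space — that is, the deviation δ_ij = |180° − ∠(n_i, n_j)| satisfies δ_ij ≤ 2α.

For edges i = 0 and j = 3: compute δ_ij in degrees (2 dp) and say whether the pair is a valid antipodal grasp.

δ = 61.67°, invalid

α = atan 0.5 = 26.57°;  2α = 53.13°
edge 0: e_0 = (-2.78, +0.38);  n_0 = (+0.1354, +0.9908)
edge 3: e_3 = (+2.94, +4.03);  n_3 = (+0.8079, -0.5894)
∠(n_0, n_3) = 118.33°
δ = |180° − 118.33°| = 61.67°
61.67° > 2α = 53.13°  →  invalid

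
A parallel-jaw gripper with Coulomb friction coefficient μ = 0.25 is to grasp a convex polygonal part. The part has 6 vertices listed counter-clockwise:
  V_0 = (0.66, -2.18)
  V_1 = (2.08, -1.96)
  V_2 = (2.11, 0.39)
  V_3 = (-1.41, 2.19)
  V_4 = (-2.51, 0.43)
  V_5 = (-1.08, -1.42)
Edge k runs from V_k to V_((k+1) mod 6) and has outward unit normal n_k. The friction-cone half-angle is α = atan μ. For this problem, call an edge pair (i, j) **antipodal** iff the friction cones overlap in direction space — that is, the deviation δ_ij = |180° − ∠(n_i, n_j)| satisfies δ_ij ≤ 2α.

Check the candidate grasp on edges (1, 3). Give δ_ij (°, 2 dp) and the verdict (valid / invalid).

δ = 31.27°, invalid

α = atan 0.25 = 14.04°;  2α = 28.07°
edge 1: e_1 = (+0.03, +2.35);  n_1 = (+0.9999, -0.0128)
edge 3: e_3 = (-1.10, -1.76);  n_3 = (-0.8480, +0.5300)
∠(n_1, n_3) = 148.73°
δ = |180° − 148.73°| = 31.27°
31.27° > 2α = 28.07°  →  invalid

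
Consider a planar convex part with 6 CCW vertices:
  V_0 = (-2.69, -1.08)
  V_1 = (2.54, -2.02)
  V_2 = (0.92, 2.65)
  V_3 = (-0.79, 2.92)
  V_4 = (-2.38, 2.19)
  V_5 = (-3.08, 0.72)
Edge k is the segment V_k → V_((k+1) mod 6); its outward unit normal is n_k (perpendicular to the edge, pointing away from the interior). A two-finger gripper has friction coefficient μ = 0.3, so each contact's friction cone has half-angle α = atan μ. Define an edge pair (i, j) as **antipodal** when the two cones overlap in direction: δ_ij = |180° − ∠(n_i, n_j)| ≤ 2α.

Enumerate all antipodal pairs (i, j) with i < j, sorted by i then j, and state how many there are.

α = atan 0.3 = 16.70°;  2α = 33.40°
n_0 = (-0.1769, -0.9842)
n_1 = (+0.9448, +0.3277)
n_2 = (+0.1560, +0.9878)
n_3 = (-0.4172, +0.9088)
n_4 = (-0.9029, +0.4299)
n_5 = (-0.9773, -0.2118)
  (0,1): δ = 60.68°  ·
  (0,2): δ = 1.22°  ✓
  (0,3): δ = 34.85°  ·
  (0,4): δ = 74.73°  ·
  (0,5): δ = 112.41°  ·
  (1,2): δ = 118.10°  ·
  (1,3): δ = 84.47°  ·
  (1,4): δ = 44.59°  ·
  (1,5): δ = 6.91°  ✓
  (2,3): δ = 146.37°  ·
  (2,4): δ = 106.49°  ·
  (2,5): δ = 68.80°  ·
  (3,4): δ = 140.12°  ·
  (3,5): δ = 102.44°  ·
  (4,5): δ = 142.31°  ·
antipodal pairs: 2

count = 2; pairs: (0,2), (1,5)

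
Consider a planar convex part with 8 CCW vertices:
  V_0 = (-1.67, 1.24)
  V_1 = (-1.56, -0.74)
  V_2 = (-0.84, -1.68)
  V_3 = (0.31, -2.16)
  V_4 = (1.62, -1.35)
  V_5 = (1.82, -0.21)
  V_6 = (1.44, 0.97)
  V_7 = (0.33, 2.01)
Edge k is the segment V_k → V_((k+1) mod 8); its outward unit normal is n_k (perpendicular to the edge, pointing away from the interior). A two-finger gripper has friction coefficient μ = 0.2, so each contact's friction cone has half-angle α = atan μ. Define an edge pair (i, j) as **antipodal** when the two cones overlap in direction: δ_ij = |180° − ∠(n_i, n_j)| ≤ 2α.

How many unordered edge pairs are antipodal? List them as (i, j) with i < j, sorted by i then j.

α = atan 0.2 = 11.31°;  2α = 22.62°
n_0 = (-0.9985, -0.0555)
n_1 = (-0.7939, -0.6081)
n_2 = (-0.3852, -0.9228)
n_3 = (+0.5259, -0.8505)
n_4 = (+0.9850, -0.1728)
n_5 = (+0.9519, +0.3065)
n_6 = (+0.6837, +0.7297)
n_7 = (-0.3593, +0.9332)
  (0,1): δ = 145.73°  ·
  (0,2): δ = 115.84°  ·
  (0,3): δ = 61.45°  ·
  (0,4): δ = 13.13°  ✓
  (0,5): δ = 14.67°  ✓
  (0,6): δ = 43.68°  ·
  (0,7): δ = 107.88°  ·
  (1,2): δ = 150.11°  ·
  (1,3): δ = 95.72°  ·
  (1,4): δ = 47.40°  ·
  (1,5): δ = 19.60°  ✓
  (1,6): δ = 9.41°  ✓
  (1,7): δ = 73.61°  ·
  (2,3): δ = 125.62°  ·
  (2,4): δ = 77.30°  ·
  (2,5): δ = 49.49°  ·
  (2,6): δ = 20.48°  ✓
  (2,7): δ = 43.71°  ·
  (3,4): δ = 131.68°  ·
  (3,5): δ = 103.88°  ·
  (3,6): δ = 74.86°  ·
  (3,7): δ = 10.67°  ✓
  (4,5): δ = 152.20°  ·
  (4,6): δ = 123.18°  ·
  (4,7): δ = 58.99°  ·
  (5,6): δ = 150.99°  ·
  (5,7): δ = 86.79°  ·
  (6,7): δ = 115.81°  ·
antipodal pairs: 6

count = 6; pairs: (0,4), (0,5), (1,5), (1,6), (2,6), (3,7)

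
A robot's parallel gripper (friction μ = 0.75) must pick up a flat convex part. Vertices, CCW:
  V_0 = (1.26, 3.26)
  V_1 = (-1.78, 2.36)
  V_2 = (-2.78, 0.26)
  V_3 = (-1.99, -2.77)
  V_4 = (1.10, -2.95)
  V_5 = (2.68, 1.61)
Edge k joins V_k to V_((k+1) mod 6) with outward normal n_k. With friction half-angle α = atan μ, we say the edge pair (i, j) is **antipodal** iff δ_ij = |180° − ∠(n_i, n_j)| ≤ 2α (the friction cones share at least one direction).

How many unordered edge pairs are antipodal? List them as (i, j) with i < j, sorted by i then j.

count = 8; pairs: (0,3), (0,4), (1,3), (1,4), (1,5), (2,4), (2,5), (3,5)

α = atan 0.75 = 36.87°;  2α = 73.74°
n_0 = (-0.2839, +0.9589)
n_1 = (-0.9029, +0.4299)
n_2 = (-0.9677, -0.2523)
n_3 = (-0.0582, -0.9983)
n_4 = (+0.9449, -0.3274)
n_5 = (+0.7580, +0.6523)
  (0,1): δ = 131.95°  ·
  (0,2): δ = 91.88°  ·
  (0,3): δ = 19.83°  ✓
  (0,4): δ = 54.40°  ✓
  (0,5): δ = 114.22°  ·
  (1,2): δ = 139.92°  ·
  (1,3): δ = 67.87°  ✓
  (1,4): δ = 6.35°  ✓
  (1,5): δ = 66.18°  ✓
  (2,3): δ = 107.95°  ·
  (2,4): δ = 33.72°  ✓
  (2,5): δ = 26.10°  ✓
  (3,4): δ = 105.78°  ·
  (3,5): δ = 45.95°  ✓
  (4,5): δ = 120.17°  ·
antipodal pairs: 8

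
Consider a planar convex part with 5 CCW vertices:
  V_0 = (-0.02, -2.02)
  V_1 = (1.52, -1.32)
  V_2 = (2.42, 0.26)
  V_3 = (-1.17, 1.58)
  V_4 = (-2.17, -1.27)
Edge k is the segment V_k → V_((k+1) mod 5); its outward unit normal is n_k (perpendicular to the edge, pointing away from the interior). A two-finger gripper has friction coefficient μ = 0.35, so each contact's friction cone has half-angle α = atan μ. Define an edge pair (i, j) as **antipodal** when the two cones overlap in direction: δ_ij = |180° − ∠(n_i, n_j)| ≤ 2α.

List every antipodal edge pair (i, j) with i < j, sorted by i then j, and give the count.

count = 2; pairs: (1,3), (2,4)

α = atan 0.35 = 19.29°;  2α = 38.58°
n_0 = (+0.4138, -0.9104)
n_1 = (+0.8689, -0.4950)
n_2 = (+0.3451, +0.9386)
n_3 = (-0.9436, +0.3311)
n_4 = (-0.3294, -0.9442)
  (0,1): δ = 144.11°  ·
  (0,2): δ = 44.63°  ·
  (0,3): δ = 46.22°  ·
  (0,4): δ = 136.33°  ·
  (1,2): δ = 80.52°  ·
  (1,3): δ = 10.33°  ✓
  (1,4): δ = 100.44°  ·
  (2,3): δ = 89.15°  ·
  (2,4): δ = 0.96°  ✓
  (3,4): δ = 89.90°  ·
antipodal pairs: 2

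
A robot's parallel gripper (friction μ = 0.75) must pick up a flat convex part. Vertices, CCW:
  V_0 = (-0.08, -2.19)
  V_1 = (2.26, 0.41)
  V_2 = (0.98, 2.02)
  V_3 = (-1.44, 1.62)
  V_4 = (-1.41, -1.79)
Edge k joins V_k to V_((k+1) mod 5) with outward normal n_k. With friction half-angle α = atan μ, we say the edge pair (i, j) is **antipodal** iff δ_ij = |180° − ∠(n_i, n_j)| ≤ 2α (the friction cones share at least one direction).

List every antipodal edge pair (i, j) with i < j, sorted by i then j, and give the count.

α = atan 0.75 = 36.87°;  2α = 73.74°
n_0 = (+0.7433, -0.6690)
n_1 = (+0.7828, +0.6223)
n_2 = (-0.1631, +0.9866)
n_3 = (-1.0000, -0.0088)
n_4 = (-0.2880, -0.9576)
  (0,1): δ = 99.53°  ·
  (0,2): δ = 38.63°  ✓
  (0,3): δ = 42.49°  ✓
  (0,4): δ = 115.25°  ·
  (1,2): δ = 119.10°  ·
  (1,3): δ = 37.98°  ✓
  (1,4): δ = 34.78°  ✓
  (2,3): δ = 98.88°  ·
  (2,4): δ = 26.12°  ✓
  (3,4): δ = 107.24°  ·
antipodal pairs: 5

count = 5; pairs: (0,2), (0,3), (1,3), (1,4), (2,4)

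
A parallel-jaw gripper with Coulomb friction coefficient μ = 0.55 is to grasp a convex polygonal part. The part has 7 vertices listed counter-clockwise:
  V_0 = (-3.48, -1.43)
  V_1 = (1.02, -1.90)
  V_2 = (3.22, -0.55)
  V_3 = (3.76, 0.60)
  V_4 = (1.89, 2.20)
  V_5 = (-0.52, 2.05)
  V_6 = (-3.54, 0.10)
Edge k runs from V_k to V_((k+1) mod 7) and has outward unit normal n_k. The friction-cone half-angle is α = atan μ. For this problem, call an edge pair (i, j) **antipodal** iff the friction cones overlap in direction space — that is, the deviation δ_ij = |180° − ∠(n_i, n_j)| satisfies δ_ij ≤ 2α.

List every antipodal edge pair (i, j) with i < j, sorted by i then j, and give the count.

count = 8; pairs: (0,3), (0,4), (0,5), (1,4), (1,5), (2,5), (2,6), (3,6)

α = atan 0.55 = 28.81°;  2α = 57.62°
n_0 = (-0.1039, -0.9946)
n_1 = (+0.5230, -0.8523)
n_2 = (+0.9052, -0.4250)
n_3 = (+0.6501, +0.7598)
n_4 = (-0.0621, +0.9981)
n_5 = (-0.5424, +0.8401)
n_6 = (-0.9992, -0.0392)
  (0,1): δ = 142.50°  ·
  (0,2): δ = 109.19°  ·
  (0,3): δ = 34.59°  ✓
  (0,4): δ = 9.52°  ✓
  (0,5): δ = 38.81°  ✓
  (0,6): δ = 98.21°  ·
  (1,2): δ = 146.69°  ·
  (1,3): δ = 72.09°  ·
  (1,4): δ = 27.97°  ✓
  (1,5): δ = 1.32°  ✓
  (1,6): δ = 60.71°  ·
  (2,3): δ = 105.40°  ·
  (2,4): δ = 61.29°  ·
  (2,5): δ = 32.00°  ✓
  (2,6): δ = 27.40°  ✓
  (3,4): δ = 135.89°  ·
  (3,5): δ = 106.60°  ·
  (3,6): δ = 47.20°  ✓
  (4,5): δ = 150.71°  ·
  (4,6): δ = 91.32°  ·
  (5,6): δ = 120.60°  ·
antipodal pairs: 8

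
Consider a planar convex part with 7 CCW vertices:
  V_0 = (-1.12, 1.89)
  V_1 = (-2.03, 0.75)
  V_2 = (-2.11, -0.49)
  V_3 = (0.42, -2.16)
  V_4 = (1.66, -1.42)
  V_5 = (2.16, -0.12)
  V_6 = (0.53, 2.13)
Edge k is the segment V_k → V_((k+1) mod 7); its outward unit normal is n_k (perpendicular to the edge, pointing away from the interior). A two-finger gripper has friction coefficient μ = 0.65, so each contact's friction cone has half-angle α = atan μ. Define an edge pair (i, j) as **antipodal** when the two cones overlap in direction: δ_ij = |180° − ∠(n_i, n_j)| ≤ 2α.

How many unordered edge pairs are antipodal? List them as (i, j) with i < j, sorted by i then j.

α = atan 0.65 = 33.02°;  2α = 66.05°
n_0 = (-0.7815, +0.6239)
n_1 = (-0.9979, +0.0644)
n_2 = (-0.5509, -0.8346)
n_3 = (+0.5125, -0.8587)
n_4 = (+0.9333, -0.3590)
n_5 = (+0.8098, +0.5867)
n_6 = (-0.1439, +0.9896)
  (0,1): δ = 145.09°  ·
  (0,2): δ = 84.83°  ·
  (0,3): δ = 20.57°  ✓
  (0,4): δ = 17.56°  ✓
  (0,5): δ = 74.52°  ·
  (0,6): δ = 136.87°  ·
  (1,2): δ = 119.74°  ·
  (1,3): δ = 55.48°  ✓
  (1,4): δ = 17.35°  ✓
  (1,5): δ = 39.61°  ✓
  (1,6): δ = 101.97°  ·
  (2,3): δ = 115.74°  ·
  (2,4): δ = 77.61°  ·
  (2,5): δ = 20.65°  ✓
  (2,6): δ = 41.70°  ✓
  (3,4): δ = 141.87°  ·
  (3,5): δ = 84.91°  ·
  (3,6): δ = 22.55°  ✓
  (4,5): δ = 123.04°  ·
  (4,6): δ = 60.69°  ✓
  (5,6): δ = 117.65°  ·
antipodal pairs: 9

count = 9; pairs: (0,3), (0,4), (1,3), (1,4), (1,5), (2,5), (2,6), (3,6), (4,6)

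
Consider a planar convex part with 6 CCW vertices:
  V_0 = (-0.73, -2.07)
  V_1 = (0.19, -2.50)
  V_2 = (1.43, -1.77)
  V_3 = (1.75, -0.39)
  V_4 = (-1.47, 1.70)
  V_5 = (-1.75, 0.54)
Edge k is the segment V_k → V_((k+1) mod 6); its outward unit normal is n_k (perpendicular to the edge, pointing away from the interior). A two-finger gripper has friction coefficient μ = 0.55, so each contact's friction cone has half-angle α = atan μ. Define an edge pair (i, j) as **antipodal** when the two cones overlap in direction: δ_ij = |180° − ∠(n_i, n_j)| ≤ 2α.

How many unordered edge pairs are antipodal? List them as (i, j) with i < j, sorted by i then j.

count = 5; pairs: (0,3), (1,4), (2,4), (2,5), (3,5)

α = atan 0.55 = 28.81°;  2α = 57.62°
n_0 = (-0.4234, -0.9059)
n_1 = (+0.5073, -0.8618)
n_2 = (+0.9742, -0.2259)
n_3 = (+0.5444, +0.8388)
n_4 = (-0.9721, +0.2346)
n_5 = (-0.9314, -0.3640)
  (0,1): δ = 124.46°  ·
  (0,2): δ = 78.00°  ·
  (0,3): δ = 7.94°  ✓
  (0,4): δ = 101.48°  ·
  (0,5): δ = 136.40°  ·
  (1,2): δ = 133.54°  ·
  (1,3): δ = 63.47°  ·
  (1,4): δ = 45.94°  ✓
  (1,5): δ = 80.86°  ·
  (2,3): δ = 109.93°  ·
  (2,4): δ = 0.52°  ✓
  (2,5): δ = 34.40°  ✓
  (3,4): δ = 70.58°  ·
  (3,5): δ = 35.67°  ✓
  (4,5): δ = 145.08°  ·
antipodal pairs: 5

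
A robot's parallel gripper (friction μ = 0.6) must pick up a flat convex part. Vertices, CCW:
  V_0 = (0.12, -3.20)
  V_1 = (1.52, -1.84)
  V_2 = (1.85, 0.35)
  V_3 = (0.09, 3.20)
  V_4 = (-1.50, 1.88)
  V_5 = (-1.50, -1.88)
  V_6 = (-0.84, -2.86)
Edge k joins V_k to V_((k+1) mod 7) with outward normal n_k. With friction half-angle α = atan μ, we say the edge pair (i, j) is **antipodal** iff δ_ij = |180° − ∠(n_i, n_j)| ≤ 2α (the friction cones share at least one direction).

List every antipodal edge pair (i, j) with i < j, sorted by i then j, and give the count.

α = atan 0.6 = 30.96°;  2α = 61.93°
n_0 = (+0.6968, -0.7173)
n_1 = (+0.9888, -0.1490)
n_2 = (+0.8508, +0.5254)
n_3 = (-0.6388, +0.7694)
n_4 = (-1.0000, -0.0000)
n_5 = (-0.8294, -0.5586)
n_6 = (-0.3338, -0.9426)
  (0,1): δ = 142.74°  ·
  (0,2): δ = 102.47°  ·
  (0,3): δ = 4.47°  ✓
  (0,4): δ = 45.83°  ✓
  (0,5): δ = 79.79°  ·
  (0,6): δ = 116.33°  ·
  (1,2): δ = 139.73°  ·
  (1,3): δ = 41.73°  ✓
  (1,4): δ = 8.57°  ✓
  (1,5): δ = 42.53°  ✓
  (1,6): δ = 79.07°  ·
  (2,3): δ = 82.00°  ·
  (2,4): δ = 31.70°  ✓
  (2,5): δ = 2.26°  ✓
  (2,6): δ = 38.80°  ✓
  (3,4): δ = 129.70°  ·
  (3,5): δ = 95.74°  ·
  (3,6): δ = 59.20°  ✓
  (4,5): δ = 146.04°  ·
  (4,6): δ = 109.50°  ·
  (5,6): δ = 143.46°  ·
antipodal pairs: 9

count = 9; pairs: (0,3), (0,4), (1,3), (1,4), (1,5), (2,4), (2,5), (2,6), (3,6)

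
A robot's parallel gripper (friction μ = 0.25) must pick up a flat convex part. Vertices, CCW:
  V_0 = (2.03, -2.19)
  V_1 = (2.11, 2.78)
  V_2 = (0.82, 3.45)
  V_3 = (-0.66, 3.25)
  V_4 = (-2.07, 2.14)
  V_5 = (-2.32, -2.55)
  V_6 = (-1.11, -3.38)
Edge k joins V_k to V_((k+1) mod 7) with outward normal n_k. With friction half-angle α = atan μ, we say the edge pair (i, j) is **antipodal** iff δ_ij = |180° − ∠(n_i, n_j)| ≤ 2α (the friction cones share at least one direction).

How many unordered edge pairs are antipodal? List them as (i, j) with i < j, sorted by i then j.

count = 4; pairs: (0,4), (1,5), (2,6), (3,6)

α = atan 0.25 = 14.04°;  2α = 28.07°
n_0 = (+0.9999, -0.0161)
n_1 = (+0.4609, +0.8874)
n_2 = (-0.1339, +0.9910)
n_3 = (-0.6186, +0.7857)
n_4 = (-0.9986, +0.0532)
n_5 = (-0.5657, -0.8246)
n_6 = (+0.3544, -0.9351)
  (0,1): δ = 116.52°  ·
  (0,2): δ = 81.38°  ·
  (0,3): δ = 50.87°  ·
  (0,4): δ = 2.13°  ✓
  (0,5): δ = 56.47°  ·
  (0,6): δ = 111.68°  ·
  (1,2): δ = 144.86°  ·
  (1,3): δ = 114.34°  ·
  (1,4): δ = 65.60°  ·
  (1,5): δ = 7.00°  ✓
  (1,6): δ = 48.20°  ·
  (2,3): δ = 149.49°  ·
  (2,4): δ = 100.75°  ·
  (2,5): δ = 42.14°  ·
  (2,6): δ = 13.06°  ✓
  (3,4): δ = 131.26°  ·
  (3,5): δ = 72.66°  ·
  (3,6): δ = 17.46°  ✓
  (4,5): δ = 121.40°  ·
  (4,6): δ = 66.19°  ·
  (5,6): δ = 124.80°  ·
antipodal pairs: 4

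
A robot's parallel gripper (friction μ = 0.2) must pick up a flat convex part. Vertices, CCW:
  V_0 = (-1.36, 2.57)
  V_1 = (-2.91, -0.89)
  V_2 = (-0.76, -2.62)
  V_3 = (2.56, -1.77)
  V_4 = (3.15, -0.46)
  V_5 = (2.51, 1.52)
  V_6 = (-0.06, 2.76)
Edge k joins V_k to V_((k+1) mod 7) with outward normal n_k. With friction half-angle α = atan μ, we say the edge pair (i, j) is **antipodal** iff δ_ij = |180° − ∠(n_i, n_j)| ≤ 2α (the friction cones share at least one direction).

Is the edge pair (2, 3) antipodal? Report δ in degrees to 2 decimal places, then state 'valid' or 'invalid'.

α = atan 0.2 = 11.31°;  2α = 22.62°
edge 2: e_2 = (+3.32, +0.85);  n_2 = (+0.2480, -0.9688)
edge 3: e_3 = (+0.59, +1.31);  n_3 = (+0.9118, -0.4107)
∠(n_2, n_3) = 51.39°
δ = |180° − 51.39°| = 128.61°
128.61° > 2α = 22.62°  →  invalid

δ = 128.61°, invalid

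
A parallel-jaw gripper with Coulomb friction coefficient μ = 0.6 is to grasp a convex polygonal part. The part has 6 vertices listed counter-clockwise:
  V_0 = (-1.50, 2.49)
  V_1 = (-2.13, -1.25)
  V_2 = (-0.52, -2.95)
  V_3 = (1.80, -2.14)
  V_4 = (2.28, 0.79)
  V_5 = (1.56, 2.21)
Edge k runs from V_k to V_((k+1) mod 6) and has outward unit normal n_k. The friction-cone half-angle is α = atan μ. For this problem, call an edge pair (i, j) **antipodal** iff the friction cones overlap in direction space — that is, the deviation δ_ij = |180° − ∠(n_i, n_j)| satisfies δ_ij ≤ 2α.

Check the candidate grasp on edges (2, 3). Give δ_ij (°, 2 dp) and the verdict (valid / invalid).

α = atan 0.6 = 30.96°;  2α = 61.93°
edge 2: e_2 = (+2.32, +0.81);  n_2 = (+0.3296, -0.9441)
edge 3: e_3 = (+0.48, +2.93);  n_3 = (+0.9868, -0.1617)
∠(n_2, n_3) = 61.45°
δ = |180° − 61.45°| = 118.55°
118.55° > 2α = 61.93°  →  invalid

δ = 118.55°, invalid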